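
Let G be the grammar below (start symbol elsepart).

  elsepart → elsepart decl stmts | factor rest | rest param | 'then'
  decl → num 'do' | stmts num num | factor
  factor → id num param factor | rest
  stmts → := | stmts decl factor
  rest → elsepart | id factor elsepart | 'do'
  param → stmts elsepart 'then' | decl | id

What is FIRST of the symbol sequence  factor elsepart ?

Add FIRST(factor) = { 'do', 'then', id }; factor is not nullable, stop.

{ 'do', 'then', id }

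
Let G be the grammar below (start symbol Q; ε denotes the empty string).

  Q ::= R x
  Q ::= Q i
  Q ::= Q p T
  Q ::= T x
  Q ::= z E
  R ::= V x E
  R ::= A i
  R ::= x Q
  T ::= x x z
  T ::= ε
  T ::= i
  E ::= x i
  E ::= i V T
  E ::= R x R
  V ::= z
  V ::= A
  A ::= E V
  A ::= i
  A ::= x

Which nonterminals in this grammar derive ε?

{ T }

Directly nullable (have an ε-production): T.
No other nonterminal has a production whose RHS symbols are all nullable.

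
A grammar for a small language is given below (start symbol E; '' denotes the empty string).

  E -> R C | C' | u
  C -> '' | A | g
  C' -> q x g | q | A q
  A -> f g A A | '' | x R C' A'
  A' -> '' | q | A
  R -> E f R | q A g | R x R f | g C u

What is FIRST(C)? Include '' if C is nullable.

C -> '' contributes ''.
From C -> A: add FIRST(A) = { f, x, '' } (including '' since A is nullable).
C -> g contributes {g}.
Union: FIRST(C) = { f, g, x, '' }.

{ f, g, x, '' }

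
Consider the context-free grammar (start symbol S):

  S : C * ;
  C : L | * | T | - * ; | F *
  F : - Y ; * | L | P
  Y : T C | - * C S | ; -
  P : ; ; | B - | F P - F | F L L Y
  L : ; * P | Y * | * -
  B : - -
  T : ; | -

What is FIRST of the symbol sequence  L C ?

Add FIRST(L) = { *, -, ; }; L is not nullable, stop.

{ *, -, ; }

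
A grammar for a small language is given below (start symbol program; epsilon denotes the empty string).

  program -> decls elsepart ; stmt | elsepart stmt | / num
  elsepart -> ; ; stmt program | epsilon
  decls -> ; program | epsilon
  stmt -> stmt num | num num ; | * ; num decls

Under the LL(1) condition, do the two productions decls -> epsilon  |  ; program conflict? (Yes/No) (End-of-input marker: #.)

FIRST(epsilon) = { epsilon } and FIRST(; program) = { ; }.
The first alternative is nullable and FOLLOW(decls) = { #, *, /, ;, num } shares ; with FIRST of the second — conflict.

Yes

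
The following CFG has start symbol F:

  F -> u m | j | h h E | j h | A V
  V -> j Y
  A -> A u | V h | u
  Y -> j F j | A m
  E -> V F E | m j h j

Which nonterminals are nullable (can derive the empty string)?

{ } (none)

No nonterminal has an empty production or an RHS whose symbols are all nullable.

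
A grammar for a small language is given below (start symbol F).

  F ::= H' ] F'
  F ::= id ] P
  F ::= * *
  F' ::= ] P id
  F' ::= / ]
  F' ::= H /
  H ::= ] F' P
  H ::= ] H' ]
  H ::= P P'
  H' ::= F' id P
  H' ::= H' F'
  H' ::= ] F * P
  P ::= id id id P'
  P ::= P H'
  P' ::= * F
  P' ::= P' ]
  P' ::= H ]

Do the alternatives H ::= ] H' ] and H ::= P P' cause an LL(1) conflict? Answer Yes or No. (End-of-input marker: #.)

No

FIRST(] H' ]) = { ] } and FIRST(P P') = { id }.
The FIRST sets are disjoint and neither alternative is nullable — no conflict.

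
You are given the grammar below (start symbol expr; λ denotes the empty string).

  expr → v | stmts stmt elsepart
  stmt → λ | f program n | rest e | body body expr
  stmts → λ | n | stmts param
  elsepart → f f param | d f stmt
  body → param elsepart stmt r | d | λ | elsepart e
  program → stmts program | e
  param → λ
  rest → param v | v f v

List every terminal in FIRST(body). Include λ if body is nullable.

From body → param elsepart stmt r: param nullable, take FIRST(param) ∪ FIRST(elsepart) = { d, f }.
body → d contributes {d}.
body → λ contributes λ.
From body → elsepart e: add FIRST(elsepart) = { d, f }.
Union: FIRST(body) = { d, f, λ }.

{ d, f, λ }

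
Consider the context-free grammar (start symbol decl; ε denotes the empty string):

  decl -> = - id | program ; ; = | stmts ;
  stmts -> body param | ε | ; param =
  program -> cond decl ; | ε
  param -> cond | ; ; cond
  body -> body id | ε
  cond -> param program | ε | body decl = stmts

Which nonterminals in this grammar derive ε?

{ body, cond, param, program, stmts }

Directly nullable (have an ε-production): stmts, program, body, cond.
param -> cond with every symbol nullable, so param is nullable.
No other nonterminal has a production whose RHS symbols are all nullable.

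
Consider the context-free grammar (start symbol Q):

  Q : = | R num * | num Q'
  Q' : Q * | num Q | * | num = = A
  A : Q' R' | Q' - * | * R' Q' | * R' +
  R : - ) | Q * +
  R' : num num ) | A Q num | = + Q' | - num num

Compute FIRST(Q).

Q : = contributes {=}.
From Q : R num *: add FIRST(R) = { -, =, num }.
Q : num Q' contributes {num}.
Union: FIRST(Q) = { -, =, num }.

{ -, =, num }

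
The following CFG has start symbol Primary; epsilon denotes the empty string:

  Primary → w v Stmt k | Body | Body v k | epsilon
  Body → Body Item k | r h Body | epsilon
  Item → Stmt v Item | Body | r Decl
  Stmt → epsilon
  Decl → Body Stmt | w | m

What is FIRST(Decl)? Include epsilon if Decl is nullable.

From Decl → Body Stmt: Body, Stmt nullable, take FIRST(Body) ∪ FIRST(Stmt) = { k, r, v }; also epsilon since the whole RHS is nullable.
Decl → w contributes {w}.
Decl → m contributes {m}.
Union: FIRST(Decl) = { k, m, r, v, w, epsilon }.

{ k, m, r, v, w, epsilon }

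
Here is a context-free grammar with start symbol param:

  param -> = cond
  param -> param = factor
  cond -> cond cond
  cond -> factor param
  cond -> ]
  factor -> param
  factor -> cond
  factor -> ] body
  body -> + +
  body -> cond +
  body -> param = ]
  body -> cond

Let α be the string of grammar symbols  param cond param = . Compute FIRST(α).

Add FIRST(param) = { = }; param is not nullable, stop.

{ = }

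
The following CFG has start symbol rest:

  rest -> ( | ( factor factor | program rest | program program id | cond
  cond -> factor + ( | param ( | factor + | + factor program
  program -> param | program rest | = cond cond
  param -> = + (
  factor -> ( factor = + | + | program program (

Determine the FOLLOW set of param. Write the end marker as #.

{ #, (, +, =, id }

In cond -> param (: add FIRST(() = { ( }.
In program -> param: param is at the end, add FOLLOW(program) = { #, (, +, =, id }.
Union: FOLLOW(param) = { #, (, +, =, id }.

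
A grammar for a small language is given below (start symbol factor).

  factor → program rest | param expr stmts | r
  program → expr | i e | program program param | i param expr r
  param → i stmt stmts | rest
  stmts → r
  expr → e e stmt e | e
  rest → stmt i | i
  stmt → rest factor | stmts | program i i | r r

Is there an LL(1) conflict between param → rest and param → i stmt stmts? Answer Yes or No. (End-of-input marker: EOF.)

FIRST(rest) = { e, i, r } and FIRST(i stmt stmts) = { i }.
Both contain i, so the two alternatives are not disjoint — LL(1) conflict.

Yes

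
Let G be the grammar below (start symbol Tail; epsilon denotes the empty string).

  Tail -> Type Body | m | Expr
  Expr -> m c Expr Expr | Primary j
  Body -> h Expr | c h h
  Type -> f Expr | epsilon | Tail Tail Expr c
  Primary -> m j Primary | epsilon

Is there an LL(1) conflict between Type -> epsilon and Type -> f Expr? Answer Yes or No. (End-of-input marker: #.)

FIRST(epsilon) = { epsilon } and FIRST(f Expr) = { f }.
The first is nullable but FOLLOW(Type) = { c, h } is disjoint from FIRST of the second.

No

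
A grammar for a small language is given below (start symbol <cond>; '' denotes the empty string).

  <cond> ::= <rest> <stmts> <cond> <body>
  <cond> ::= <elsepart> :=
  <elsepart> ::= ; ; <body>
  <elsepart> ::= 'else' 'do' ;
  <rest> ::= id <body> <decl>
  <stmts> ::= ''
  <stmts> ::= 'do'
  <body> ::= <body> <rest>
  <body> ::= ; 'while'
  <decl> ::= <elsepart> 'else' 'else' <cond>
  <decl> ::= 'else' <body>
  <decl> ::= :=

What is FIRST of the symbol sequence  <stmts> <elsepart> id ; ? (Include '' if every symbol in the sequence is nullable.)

Add FIRST(<stmts>)\{''} = { 'do' }; <stmts> is nullable, continue.
Add FIRST(<elsepart>) = { 'else', ; }; <elsepart> is not nullable, stop.

{ 'do', 'else', ; }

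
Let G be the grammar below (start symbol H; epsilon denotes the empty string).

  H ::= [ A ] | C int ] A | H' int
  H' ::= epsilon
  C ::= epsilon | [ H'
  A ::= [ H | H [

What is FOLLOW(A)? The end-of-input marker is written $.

In H ::= [ A ]: add FIRST(]) = { ] }.
In H ::= C int ] A: A is at the end, add FOLLOW(H) = { $, [, ] }.
Union: FOLLOW(A) = { $, [, ] }.

{ $, [, ] }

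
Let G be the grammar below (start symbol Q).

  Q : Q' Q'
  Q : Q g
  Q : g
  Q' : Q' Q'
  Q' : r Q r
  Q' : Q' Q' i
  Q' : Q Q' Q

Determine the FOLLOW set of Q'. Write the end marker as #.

In Q : Q' Q': add FIRST(Q') = { g, r }.
In Q : Q' Q': Q' is at the end, add FOLLOW(Q) = { #, g, i, r }.
In Q' : Q' Q': add FIRST(Q') = { g, r }.
In Q' : Q' Q': Q' is at the end, add FOLLOW(Q') = { #, g, i, r }.
In Q' : Q' Q' i: add FIRST(Q' i) = { g, r }.
In Q' : Q' Q' i: add FIRST(i) = { i }.
In Q' : Q Q' Q: add FIRST(Q) = { g, r }.
Union: FOLLOW(Q') = { #, g, i, r }.

{ #, g, i, r }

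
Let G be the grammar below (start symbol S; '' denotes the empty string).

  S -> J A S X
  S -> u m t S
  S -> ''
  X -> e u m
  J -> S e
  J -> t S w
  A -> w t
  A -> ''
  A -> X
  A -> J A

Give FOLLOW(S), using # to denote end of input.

S is the start symbol, so # ∈ FOLLOW(S).
In S -> J A S X: add FIRST(X) = { e }.
In S -> u m t S: S is at the end, add FOLLOW(S) = { #, e, w }.
In J -> S e: add FIRST(e) = { e }.
In J -> t S w: add FIRST(w) = { w }.
Union: FOLLOW(S) = { #, e, w }.

{ #, e, w }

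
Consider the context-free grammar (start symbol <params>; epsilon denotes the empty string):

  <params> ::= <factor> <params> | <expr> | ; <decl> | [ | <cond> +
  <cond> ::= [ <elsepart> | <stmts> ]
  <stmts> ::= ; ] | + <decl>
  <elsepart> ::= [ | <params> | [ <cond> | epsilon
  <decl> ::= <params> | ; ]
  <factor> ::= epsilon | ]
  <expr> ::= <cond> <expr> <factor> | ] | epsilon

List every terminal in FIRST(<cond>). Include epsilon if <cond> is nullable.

{ +, ;, [ }

<cond> ::= [ <elsepart> contributes {[}.
From <cond> ::= <stmts> ]: add FIRST(<stmts>) = { +, ; }.
Union: FIRST(<cond>) = { +, ;, [ }.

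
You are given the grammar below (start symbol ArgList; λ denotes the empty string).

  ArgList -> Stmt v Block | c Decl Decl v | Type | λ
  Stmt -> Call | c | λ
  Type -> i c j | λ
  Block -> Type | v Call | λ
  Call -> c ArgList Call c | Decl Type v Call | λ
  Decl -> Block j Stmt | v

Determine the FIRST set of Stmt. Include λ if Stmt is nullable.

From Stmt -> Call: add FIRST(Call) = { c, i, j, v, λ } (including λ since Call is nullable).
Stmt -> c contributes {c}.
Stmt -> λ contributes λ.
Union: FIRST(Stmt) = { c, i, j, v, λ }.

{ c, i, j, v, λ }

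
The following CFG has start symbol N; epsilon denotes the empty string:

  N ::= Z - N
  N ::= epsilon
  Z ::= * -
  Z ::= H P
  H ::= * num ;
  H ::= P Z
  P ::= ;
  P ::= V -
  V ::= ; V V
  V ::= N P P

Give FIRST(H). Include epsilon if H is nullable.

{ *, ; }

H ::= * num ; contributes {*}.
From H ::= P Z: add FIRST(P) = { *, ; }.
Union: FIRST(H) = { *, ; }.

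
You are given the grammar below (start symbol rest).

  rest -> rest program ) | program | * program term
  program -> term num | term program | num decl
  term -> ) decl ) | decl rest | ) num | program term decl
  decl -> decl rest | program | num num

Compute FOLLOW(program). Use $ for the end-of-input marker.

In rest -> rest program ): add FIRST()) = { ) }.
In rest -> program: program is at the end, add FOLLOW(rest) = { $, ), *, num }.
In rest -> * program term: add FIRST(term) = { ), num }.
In program -> term program: program is at the end, add FOLLOW(program) = { $, ), *, num }.
In term -> program term decl: add FIRST(term decl) = { ), num }.
In decl -> program: program is at the end, add FOLLOW(decl) = { $, ), *, num }.
Union: FOLLOW(program) = { $, ), *, num }.

{ $, ), *, num }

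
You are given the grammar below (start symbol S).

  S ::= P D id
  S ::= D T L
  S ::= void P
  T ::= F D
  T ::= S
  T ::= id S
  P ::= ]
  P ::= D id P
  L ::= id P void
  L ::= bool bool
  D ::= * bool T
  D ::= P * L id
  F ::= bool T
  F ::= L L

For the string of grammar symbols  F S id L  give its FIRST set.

{ bool, id }

Add FIRST(F) = { bool, id }; F is not nullable, stop.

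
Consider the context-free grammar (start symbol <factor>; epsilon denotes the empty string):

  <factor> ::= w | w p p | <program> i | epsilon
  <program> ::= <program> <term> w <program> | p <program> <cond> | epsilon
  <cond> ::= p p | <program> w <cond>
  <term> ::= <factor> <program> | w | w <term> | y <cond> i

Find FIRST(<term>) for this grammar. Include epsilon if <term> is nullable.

{ i, p, w, y, epsilon }

From <term> ::= <factor> <program>: <factor>, <program> nullable, take FIRST(<factor>) ∪ FIRST(<program>) = { i, p, w, y }; also epsilon since the whole RHS is nullable.
<term> ::= w contributes {w}.
<term> ::= w <term> contributes {w}.
<term> ::= y <cond> i contributes {y}.
Union: FIRST(<term>) = { i, p, w, y, epsilon }.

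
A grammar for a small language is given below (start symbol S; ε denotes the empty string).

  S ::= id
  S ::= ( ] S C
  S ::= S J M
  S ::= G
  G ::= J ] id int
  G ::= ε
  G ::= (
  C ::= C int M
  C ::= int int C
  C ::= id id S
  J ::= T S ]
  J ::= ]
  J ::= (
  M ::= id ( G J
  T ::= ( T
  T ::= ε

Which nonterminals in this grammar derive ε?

{ G, S, T }

Directly nullable (have an ε-production): G, T.
S ::= G with every symbol nullable, so S is nullable.
No other nonterminal has a production whose RHS symbols are all nullable.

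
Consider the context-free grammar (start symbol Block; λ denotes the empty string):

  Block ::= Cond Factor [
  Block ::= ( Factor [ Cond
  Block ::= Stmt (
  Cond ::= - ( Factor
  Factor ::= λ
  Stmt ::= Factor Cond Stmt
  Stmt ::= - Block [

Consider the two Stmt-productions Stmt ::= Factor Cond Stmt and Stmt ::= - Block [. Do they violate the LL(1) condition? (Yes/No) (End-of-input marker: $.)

FIRST(Factor Cond Stmt) = { - } and FIRST(- Block [) = { - }.
Both contain -, so the two alternatives are not disjoint — LL(1) conflict.

Yes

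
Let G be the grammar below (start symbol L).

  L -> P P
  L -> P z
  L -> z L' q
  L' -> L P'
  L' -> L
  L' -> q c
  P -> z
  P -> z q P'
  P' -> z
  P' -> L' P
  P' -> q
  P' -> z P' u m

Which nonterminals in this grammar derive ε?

{ } (none)

No nonterminal has an empty production or an RHS whose symbols are all nullable.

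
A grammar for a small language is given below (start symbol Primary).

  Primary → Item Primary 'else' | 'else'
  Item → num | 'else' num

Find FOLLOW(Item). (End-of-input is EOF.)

{ 'else', num }

In Primary → Item Primary 'else': add FIRST(Primary 'else') = { 'else', num }.
Union: FOLLOW(Item) = { 'else', num }.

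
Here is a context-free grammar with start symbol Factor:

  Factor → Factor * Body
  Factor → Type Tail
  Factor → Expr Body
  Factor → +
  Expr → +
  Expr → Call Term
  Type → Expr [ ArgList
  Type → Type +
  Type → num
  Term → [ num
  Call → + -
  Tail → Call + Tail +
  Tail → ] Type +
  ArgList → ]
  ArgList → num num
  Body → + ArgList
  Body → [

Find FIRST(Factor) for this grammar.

From Factor → Factor * Body: add FIRST(Factor) = { +, num }.
From Factor → Type Tail: add FIRST(Type) = { +, num }.
From Factor → Expr Body: add FIRST(Expr) = { + }.
Factor → + contributes {+}.
Union: FIRST(Factor) = { +, num }.

{ +, num }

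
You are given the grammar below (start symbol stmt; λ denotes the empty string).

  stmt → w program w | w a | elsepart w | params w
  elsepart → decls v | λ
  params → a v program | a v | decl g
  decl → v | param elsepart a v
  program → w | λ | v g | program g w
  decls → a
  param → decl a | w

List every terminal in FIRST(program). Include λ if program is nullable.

program → w contributes {w}.
program → λ contributes λ.
program → v g contributes {v}.
From program → program g w: program nullable, take FIRST(program) ∪ {g} = { g, v, w }.
Union: FIRST(program) = { g, v, w, λ }.

{ g, v, w, λ }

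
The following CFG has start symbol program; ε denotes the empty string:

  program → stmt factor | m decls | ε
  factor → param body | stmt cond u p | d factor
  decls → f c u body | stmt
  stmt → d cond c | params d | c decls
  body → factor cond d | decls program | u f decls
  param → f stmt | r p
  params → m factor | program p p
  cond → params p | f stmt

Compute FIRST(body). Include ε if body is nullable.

{ c, d, f, m, p, r, u }

From body → factor cond d: add FIRST(factor) = { c, d, f, m, p, r }.
From body → decls program: add FIRST(decls) = { c, d, f, m, p }.
body → u f decls contributes {u}.
Union: FIRST(body) = { c, d, f, m, p, r, u }.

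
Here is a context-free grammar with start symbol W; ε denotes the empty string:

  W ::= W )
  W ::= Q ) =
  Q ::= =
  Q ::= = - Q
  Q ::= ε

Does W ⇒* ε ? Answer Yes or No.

Nullable nonterminals: Q.
No production of W has an RHS whose symbols are all nullable, so W is not nullable.

No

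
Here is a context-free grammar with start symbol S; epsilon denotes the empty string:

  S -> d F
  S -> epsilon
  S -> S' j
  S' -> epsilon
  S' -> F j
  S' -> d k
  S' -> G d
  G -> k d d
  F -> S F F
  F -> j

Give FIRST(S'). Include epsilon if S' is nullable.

{ d, j, k, epsilon }

S' -> epsilon contributes epsilon.
From S' -> F j: add FIRST(F) = { d, j, k }.
S' -> d k contributes {d}.
From S' -> G d: add FIRST(G) = { k }.
Union: FIRST(S') = { d, j, k, epsilon }.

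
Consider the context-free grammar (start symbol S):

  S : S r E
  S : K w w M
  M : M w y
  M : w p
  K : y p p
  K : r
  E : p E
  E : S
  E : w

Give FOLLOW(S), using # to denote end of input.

S is the start symbol, so # ∈ FOLLOW(S).
In S : S r E: add FIRST(r E) = { r }.
In E : S: S is at the end, add FOLLOW(E) = { #, r }.
Union: FOLLOW(S) = { #, r }.

{ #, r }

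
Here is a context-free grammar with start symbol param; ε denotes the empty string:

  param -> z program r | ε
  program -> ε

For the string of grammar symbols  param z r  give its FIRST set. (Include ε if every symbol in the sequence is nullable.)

Add FIRST(param)\{ε} = { z }; param is nullable, continue.
z is a terminal; add {z} and stop.

{ z }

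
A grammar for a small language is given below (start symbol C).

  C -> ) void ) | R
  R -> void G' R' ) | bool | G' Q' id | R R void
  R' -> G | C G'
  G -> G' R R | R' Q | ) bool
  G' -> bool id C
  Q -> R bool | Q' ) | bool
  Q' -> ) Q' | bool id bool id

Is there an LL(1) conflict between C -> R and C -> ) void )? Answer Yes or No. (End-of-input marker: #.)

No

FIRST(R) = { bool, void } and FIRST() void )) = { ) }.
The FIRST sets are disjoint and neither alternative is nullable — no conflict.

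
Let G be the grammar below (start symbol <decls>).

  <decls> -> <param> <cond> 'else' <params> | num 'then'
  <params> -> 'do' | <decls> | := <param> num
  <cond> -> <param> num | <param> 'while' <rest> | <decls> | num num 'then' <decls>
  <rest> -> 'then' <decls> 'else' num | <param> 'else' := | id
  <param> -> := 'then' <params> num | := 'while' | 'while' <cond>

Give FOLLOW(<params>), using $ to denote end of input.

In <decls> -> <param> <cond> 'else' <params>: <params> is at the end, add FOLLOW(<decls>) = { $, 'else', 'while', :=, num }.
In <param> -> := 'then' <params> num: add FIRST(num) = { num }.
Union: FOLLOW(<params>) = { $, 'else', 'while', :=, num }.

{ $, 'else', 'while', :=, num }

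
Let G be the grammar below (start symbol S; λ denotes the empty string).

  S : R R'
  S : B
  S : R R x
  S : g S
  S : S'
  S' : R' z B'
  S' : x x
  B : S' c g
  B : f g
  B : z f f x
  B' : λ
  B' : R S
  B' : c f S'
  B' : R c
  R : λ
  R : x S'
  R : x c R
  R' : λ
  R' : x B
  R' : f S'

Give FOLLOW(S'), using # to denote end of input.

{ #, c, f, g, x, z }

In S : S': S' is at the end, add FOLLOW(S) = { #, c, f, g, x, z }.
In B : S' c g: add FIRST(c g) = { c }.
In B' : c f S': S' is at the end, add FOLLOW(B') = { #, c, f, g, x, z }.
In R : x S': S' is at the end, add FOLLOW(R) = { #, c, f, g, x, z }.
In R' : f S': S' is at the end, add FOLLOW(R') = { #, c, f, g, x, z }.
Union: FOLLOW(S') = { #, c, f, g, x, z }.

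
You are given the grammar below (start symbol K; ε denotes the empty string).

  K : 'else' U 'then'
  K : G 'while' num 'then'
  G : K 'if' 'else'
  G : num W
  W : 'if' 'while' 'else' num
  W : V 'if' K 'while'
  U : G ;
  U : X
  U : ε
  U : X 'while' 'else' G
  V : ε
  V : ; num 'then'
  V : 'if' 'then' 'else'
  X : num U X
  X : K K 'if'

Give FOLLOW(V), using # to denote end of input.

In W : V 'if' K 'while': add FIRST('if' K 'while') = { 'if' }.
Union: FOLLOW(V) = { 'if' }.

{ 'if' }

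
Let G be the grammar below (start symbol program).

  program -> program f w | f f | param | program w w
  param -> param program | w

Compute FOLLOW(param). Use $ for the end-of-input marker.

{ $, f, w }

In program -> param: param is at the end, add FOLLOW(program) = { $, f, w }.
In param -> param program: add FIRST(program) = { f, w }.
Union: FOLLOW(param) = { $, f, w }.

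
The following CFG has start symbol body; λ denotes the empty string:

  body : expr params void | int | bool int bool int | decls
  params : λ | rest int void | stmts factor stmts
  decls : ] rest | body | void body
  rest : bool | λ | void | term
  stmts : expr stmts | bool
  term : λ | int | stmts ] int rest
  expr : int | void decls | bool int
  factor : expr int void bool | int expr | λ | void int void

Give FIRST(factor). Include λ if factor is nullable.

{ bool, int, void, λ }

From factor : expr int void bool: add FIRST(expr) = { bool, int, void }.
factor : int expr contributes {int}.
factor : λ contributes λ.
factor : void int void contributes {void}.
Union: FIRST(factor) = { bool, int, void, λ }.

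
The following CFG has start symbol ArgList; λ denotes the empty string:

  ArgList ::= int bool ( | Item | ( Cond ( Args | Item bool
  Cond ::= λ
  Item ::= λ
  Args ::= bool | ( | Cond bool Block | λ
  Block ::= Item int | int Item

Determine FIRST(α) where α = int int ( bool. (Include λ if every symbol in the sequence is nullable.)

int is a terminal; add {int} and stop.

{ int }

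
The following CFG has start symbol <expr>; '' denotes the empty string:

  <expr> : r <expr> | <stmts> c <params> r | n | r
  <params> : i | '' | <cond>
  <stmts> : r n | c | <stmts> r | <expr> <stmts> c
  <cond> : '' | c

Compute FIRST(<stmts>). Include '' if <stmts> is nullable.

<stmts> : r n contributes {r}.
<stmts> : c contributes {c}.
From <stmts> : <stmts> r: add FIRST(<stmts>) = { c, n, r }.
From <stmts> : <expr> <stmts> c: add FIRST(<expr>) = { c, n, r }.
Union: FIRST(<stmts>) = { c, n, r }.

{ c, n, r }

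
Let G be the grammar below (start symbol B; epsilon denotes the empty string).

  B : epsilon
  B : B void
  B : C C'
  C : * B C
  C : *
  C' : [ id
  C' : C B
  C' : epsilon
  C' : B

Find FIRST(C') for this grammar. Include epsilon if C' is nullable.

C' : [ id contributes {[}.
From C' : C B: add FIRST(C) = { * }.
C' : epsilon contributes epsilon.
From C' : B: add FIRST(B) = { *, void, epsilon } (including epsilon since B is nullable).
Union: FIRST(C') = { *, [, void, epsilon }.

{ *, [, void, epsilon }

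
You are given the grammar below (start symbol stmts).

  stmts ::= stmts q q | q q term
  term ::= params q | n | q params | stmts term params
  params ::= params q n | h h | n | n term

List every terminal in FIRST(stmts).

From stmts ::= stmts q q: add FIRST(stmts) = { q }.
stmts ::= q q term contributes {q}.
Union: FIRST(stmts) = { q }.

{ q }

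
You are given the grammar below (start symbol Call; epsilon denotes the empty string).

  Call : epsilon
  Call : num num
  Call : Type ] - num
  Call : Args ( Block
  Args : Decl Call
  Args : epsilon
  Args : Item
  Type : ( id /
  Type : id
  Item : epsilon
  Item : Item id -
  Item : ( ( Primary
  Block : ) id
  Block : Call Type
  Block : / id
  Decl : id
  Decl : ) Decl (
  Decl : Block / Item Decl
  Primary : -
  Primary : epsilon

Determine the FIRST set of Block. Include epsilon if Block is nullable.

Block : ) id contributes {)}.
From Block : Call Type: Call nullable, take FIRST(Call) ∪ FIRST(Type) = { (, ), /, id, num }.
Block : / id contributes {/}.
Union: FIRST(Block) = { (, ), /, id, num }.

{ (, ), /, id, num }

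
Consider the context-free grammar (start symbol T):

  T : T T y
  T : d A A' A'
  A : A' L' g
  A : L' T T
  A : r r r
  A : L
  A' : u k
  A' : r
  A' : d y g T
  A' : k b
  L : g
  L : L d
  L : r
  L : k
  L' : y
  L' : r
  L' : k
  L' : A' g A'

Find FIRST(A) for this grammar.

From A : A' L' g: add FIRST(A') = { d, k, r, u }.
From A : L' T T: add FIRST(L') = { d, k, r, u, y }.
A : r r r contributes {r}.
From A : L: add FIRST(L) = { g, k, r }.
Union: FIRST(A) = { d, g, k, r, u, y }.

{ d, g, k, r, u, y }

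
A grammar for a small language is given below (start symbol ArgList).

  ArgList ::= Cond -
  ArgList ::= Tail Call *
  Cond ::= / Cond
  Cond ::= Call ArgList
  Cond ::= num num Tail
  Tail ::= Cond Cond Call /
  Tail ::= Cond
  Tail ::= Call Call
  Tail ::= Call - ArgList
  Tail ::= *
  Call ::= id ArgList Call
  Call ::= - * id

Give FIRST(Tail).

{ *, -, /, id, num }

From Tail ::= Cond Cond Call /: add FIRST(Cond) = { -, /, id, num }.
From Tail ::= Cond: add FIRST(Cond) = { -, /, id, num }.
From Tail ::= Call Call: add FIRST(Call) = { -, id }.
From Tail ::= Call - ArgList: add FIRST(Call) = { -, id }.
Tail ::= * contributes {*}.
Union: FIRST(Tail) = { *, -, /, id, num }.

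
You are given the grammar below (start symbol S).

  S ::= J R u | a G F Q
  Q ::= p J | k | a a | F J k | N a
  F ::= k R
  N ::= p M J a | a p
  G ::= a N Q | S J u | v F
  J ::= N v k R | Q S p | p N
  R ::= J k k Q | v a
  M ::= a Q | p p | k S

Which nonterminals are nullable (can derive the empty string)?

{ } (none)

No nonterminal has an empty production or an RHS whose symbols are all nullable.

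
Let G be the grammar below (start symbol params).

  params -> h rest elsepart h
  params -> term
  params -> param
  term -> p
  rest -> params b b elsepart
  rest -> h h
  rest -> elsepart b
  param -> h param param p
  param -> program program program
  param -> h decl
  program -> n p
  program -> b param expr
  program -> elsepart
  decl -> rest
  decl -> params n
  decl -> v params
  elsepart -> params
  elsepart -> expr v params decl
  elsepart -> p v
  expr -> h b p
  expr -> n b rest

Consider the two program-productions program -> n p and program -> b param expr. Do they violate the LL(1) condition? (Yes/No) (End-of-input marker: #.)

No

FIRST(n p) = { n } and FIRST(b param expr) = { b }.
The FIRST sets are disjoint and neither alternative is nullable — no conflict.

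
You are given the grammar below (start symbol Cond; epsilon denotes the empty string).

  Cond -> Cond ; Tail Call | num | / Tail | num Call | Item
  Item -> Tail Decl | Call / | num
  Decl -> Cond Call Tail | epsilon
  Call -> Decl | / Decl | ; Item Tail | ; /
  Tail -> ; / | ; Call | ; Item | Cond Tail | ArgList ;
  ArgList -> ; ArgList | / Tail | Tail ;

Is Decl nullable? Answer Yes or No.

Decl has an epsilon-production, so Decl ⇒ epsilon.

Yes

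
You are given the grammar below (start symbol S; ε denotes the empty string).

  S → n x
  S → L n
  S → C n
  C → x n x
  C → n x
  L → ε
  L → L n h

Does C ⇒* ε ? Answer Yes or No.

No

Nullable nonterminals: L.
No production of C has an RHS whose symbols are all nullable, so C is not nullable.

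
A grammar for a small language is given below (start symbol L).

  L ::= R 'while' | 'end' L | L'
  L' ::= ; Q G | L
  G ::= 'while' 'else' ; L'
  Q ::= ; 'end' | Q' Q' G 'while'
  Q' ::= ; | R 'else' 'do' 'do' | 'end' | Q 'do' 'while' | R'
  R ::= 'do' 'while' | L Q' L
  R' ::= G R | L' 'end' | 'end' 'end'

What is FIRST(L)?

{ 'do', 'end', ; }

From L ::= R 'while': add FIRST(R) = { 'do', 'end', ; }.
L ::= 'end' L contributes {'end'}.
From L ::= L': add FIRST(L') = { 'do', 'end', ; }.
Union: FIRST(L) = { 'do', 'end', ; }.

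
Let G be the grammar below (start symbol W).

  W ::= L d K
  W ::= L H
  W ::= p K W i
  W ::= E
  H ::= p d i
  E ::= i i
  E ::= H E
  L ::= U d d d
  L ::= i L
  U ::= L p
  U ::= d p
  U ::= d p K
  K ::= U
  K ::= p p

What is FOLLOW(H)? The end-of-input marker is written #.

In W ::= L H: H is at the end, add FOLLOW(W) = { #, i }.
In E ::= H E: add FIRST(E) = { i, p }.
Union: FOLLOW(H) = { #, i, p }.

{ #, i, p }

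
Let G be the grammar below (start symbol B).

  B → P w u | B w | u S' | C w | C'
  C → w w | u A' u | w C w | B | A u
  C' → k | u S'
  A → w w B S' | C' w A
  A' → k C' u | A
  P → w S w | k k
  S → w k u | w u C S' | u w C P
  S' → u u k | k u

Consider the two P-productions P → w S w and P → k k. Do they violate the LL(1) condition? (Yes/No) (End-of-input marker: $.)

FIRST(w S w) = { w } and FIRST(k k) = { k }.
The FIRST sets are disjoint and neither alternative is nullable — no conflict.

No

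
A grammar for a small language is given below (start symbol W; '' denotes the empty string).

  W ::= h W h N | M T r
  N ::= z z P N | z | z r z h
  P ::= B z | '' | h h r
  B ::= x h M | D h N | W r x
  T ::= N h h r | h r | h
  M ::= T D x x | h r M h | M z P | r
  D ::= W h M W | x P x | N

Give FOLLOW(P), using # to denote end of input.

{ h, r, x, z }

In N ::= z z P N: add FIRST(N) = { z }.
In M ::= M z P: P is at the end, add FOLLOW(M) = { h, r, z }.
In D ::= x P x: add FIRST(x) = { x }.
Union: FOLLOW(P) = { h, r, x, z }.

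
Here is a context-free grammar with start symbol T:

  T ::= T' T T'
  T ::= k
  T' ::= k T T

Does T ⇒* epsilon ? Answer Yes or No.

No

No nonterminal in this grammar is nullable.
No production of T has an RHS whose symbols are all nullable, so T is not nullable.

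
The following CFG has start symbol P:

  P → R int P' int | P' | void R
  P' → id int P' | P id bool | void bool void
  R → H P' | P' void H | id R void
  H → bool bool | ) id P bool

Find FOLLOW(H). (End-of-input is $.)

{ $, ), bool, id, int, void }

In R → H P': add FIRST(P') = { ), bool, id, void }.
In R → P' void H: H is at the end, add FOLLOW(R) = { $, bool, id, int, void }.
Union: FOLLOW(H) = { $, ), bool, id, int, void }.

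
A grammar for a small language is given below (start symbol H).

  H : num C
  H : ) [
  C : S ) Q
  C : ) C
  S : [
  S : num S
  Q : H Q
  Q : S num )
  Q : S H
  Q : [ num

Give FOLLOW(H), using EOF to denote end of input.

H is the start symbol, so EOF ∈ FOLLOW(H).
In Q : H Q: add FIRST(Q) = { ), [, num }.
In Q : S H: H is at the end, add FOLLOW(Q) = { EOF, ), [, num }.
Union: FOLLOW(H) = { EOF, ), [, num }.

{ EOF, ), [, num }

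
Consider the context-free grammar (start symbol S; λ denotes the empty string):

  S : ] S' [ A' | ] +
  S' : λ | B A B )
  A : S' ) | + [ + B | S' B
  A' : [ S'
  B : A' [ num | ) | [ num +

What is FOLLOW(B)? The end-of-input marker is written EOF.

In S' : B A B ): add FIRST(A B )) = { ), +, [ }.
In S' : B A B ): add FIRST()) = { ) }.
In A : + [ + B: B is at the end, add FOLLOW(A) = { ), [ }.
In A : S' B: B is at the end, add FOLLOW(A) = { ), [ }.
Union: FOLLOW(B) = { ), +, [ }.

{ ), +, [ }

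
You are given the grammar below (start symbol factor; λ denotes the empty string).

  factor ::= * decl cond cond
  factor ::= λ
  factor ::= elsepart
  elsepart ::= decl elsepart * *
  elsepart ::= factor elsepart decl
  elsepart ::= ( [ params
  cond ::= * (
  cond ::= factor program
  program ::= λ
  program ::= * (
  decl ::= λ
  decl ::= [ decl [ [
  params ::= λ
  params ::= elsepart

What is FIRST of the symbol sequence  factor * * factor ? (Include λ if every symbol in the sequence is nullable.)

{ (, *, [ }

Add FIRST(factor)\{λ} = { (, *, [ }; factor is nullable, continue.
* is a terminal; add {*} and stop.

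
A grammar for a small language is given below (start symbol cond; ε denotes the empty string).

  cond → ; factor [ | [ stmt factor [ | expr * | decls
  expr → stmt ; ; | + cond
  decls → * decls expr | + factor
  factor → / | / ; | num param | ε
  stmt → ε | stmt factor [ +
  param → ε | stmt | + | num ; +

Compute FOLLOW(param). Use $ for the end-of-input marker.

In factor → num param: param is at the end, add FOLLOW(factor) = { $, *, +, /, ;, [, num }.
Union: FOLLOW(param) = { $, *, +, /, ;, [, num }.

{ $, *, +, /, ;, [, num }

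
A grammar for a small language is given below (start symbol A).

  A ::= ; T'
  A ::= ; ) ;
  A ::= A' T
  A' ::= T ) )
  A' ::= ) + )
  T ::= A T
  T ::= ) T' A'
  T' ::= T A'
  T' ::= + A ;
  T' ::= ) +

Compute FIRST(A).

{ ), ; }

A ::= ; T' contributes {;}.
A ::= ; ) ; contributes {;}.
From A ::= A' T: add FIRST(A') = { ), ; }.
Union: FIRST(A) = { ), ; }.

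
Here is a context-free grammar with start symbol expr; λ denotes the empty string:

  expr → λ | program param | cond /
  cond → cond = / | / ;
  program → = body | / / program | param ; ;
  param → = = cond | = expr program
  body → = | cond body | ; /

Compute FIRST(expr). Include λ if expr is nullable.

{ /, =, λ }

expr → λ contributes λ.
From expr → program param: add FIRST(program) = { /, = }.
From expr → cond /: add FIRST(cond) = { / }.
Union: FIRST(expr) = { /, =, λ }.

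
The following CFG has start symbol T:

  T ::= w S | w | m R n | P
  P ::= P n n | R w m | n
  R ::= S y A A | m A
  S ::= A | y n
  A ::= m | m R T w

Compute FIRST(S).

{ m, y }

From S ::= A: add FIRST(A) = { m }.
S ::= y n contributes {y}.
Union: FIRST(S) = { m, y }.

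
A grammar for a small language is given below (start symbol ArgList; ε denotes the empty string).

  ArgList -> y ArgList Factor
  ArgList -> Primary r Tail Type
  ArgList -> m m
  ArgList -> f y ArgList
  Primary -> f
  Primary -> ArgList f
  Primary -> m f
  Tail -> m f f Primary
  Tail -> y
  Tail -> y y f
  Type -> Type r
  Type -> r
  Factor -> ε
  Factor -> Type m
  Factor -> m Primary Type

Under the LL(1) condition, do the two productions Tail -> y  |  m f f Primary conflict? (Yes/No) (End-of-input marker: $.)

FIRST(y) = { y } and FIRST(m f f Primary) = { m }.
The FIRST sets are disjoint and neither alternative is nullable — no conflict.

No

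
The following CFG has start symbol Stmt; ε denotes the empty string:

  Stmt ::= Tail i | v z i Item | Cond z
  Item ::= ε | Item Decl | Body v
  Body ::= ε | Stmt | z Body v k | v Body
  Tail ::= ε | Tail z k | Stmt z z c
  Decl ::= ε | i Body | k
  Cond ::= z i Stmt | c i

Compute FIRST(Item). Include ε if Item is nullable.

Item ::= ε contributes ε.
From Item ::= Item Decl: Item, Decl nullable, take FIRST(Item) ∪ FIRST(Decl) = { c, i, k, v, z }; also ε since the whole RHS is nullable.
From Item ::= Body v: Body nullable, take FIRST(Body) ∪ {v} = { c, i, v, z }.
Union: FIRST(Item) = { c, i, k, v, z, ε }.

{ c, i, k, v, z, ε }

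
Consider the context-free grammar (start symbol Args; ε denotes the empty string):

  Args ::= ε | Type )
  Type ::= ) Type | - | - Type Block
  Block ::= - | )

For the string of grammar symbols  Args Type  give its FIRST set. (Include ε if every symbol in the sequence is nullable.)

{ ), - }

Add FIRST(Args)\{ε} = { ), - }; Args is nullable, continue.
Add FIRST(Type) = { ), - }; Type is not nullable, stop.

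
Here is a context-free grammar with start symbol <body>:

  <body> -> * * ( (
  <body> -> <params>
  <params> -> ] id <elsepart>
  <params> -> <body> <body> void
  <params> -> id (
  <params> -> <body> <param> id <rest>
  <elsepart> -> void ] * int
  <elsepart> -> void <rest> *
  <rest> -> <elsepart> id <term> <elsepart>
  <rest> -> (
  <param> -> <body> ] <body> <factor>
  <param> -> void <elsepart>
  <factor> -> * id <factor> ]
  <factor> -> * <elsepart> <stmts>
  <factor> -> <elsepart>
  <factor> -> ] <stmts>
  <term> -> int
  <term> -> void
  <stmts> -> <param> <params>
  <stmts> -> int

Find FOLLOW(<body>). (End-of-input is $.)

<body> is the start symbol, so $ ∈ FOLLOW(<body>).
In <params> -> <body> <body> void: add FIRST(<body> void) = { *, ], id }.
In <params> -> <body> <body> void: add FIRST(void) = { void }.
In <params> -> <body> <param> id <rest>: add FIRST(<param> id <rest>) = { *, ], id, void }.
In <param> -> <body> ] <body> <factor>: add FIRST(] <body> <factor>) = { ] }.
In <param> -> <body> ] <body> <factor>: add FIRST(<factor>) = { *, ], void }.
Union: FOLLOW(<body>) = { $, *, ], id, void }.

{ $, *, ], id, void }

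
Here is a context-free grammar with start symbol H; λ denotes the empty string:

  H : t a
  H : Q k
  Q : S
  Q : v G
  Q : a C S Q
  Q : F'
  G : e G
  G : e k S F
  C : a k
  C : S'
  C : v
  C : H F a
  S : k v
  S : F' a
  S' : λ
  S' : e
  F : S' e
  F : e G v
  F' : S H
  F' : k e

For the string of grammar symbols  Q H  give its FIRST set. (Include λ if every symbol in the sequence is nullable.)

{ a, k, v }

Add FIRST(Q) = { a, k, v }; Q is not nullable, stop.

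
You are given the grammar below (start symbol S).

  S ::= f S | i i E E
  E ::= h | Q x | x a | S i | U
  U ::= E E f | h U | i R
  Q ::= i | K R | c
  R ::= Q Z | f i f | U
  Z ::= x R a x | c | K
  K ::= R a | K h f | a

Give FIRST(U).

From U ::= E E f: add FIRST(E) = { a, c, f, h, i, x }.
U ::= h U contributes {h}.
U ::= i R contributes {i}.
Union: FIRST(U) = { a, c, f, h, i, x }.

{ a, c, f, h, i, x }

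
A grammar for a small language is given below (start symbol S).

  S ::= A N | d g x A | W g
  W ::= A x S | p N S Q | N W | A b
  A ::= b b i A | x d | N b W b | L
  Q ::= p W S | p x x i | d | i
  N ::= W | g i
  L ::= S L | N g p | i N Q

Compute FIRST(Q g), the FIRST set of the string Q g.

{ d, i, p }

Add FIRST(Q) = { d, i, p }; Q is not nullable, stop.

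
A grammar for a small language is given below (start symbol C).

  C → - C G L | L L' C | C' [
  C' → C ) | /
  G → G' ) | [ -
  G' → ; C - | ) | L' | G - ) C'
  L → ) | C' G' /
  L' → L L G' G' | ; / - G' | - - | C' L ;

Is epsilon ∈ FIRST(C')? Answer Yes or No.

No

No nonterminal in this grammar is nullable.
No production of C' has an RHS whose symbols are all nullable, so C' is not nullable.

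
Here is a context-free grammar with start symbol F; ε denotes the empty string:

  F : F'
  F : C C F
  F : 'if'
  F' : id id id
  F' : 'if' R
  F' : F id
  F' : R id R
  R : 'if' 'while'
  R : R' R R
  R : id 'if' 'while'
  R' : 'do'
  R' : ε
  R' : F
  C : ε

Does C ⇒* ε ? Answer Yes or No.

Yes

C has an ε-production, so C ⇒ ε.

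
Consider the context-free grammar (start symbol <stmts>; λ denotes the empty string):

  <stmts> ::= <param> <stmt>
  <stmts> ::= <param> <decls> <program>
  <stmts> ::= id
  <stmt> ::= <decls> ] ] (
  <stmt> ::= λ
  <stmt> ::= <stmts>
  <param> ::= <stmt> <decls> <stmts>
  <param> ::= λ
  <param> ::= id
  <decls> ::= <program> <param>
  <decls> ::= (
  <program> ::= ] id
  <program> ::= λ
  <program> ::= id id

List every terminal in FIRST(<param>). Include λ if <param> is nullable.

{ (, ], id, λ }

From <param> ::= <stmt> <decls> <stmts>: <stmt>, <decls>, <stmts> nullable, take FIRST(<stmt>) ∪ FIRST(<decls>) ∪ FIRST(<stmts>) = { (, ], id }; also λ since the whole RHS is nullable.
<param> ::= λ contributes λ.
<param> ::= id contributes {id}.
Union: FIRST(<param>) = { (, ], id, λ }.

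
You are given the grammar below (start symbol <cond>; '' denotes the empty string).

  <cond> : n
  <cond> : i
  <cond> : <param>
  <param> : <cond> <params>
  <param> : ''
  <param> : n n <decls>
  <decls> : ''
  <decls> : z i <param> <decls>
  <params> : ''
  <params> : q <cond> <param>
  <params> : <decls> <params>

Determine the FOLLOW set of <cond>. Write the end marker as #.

<cond> is the start symbol, so # ∈ FOLLOW(<cond>).
In <param> : <cond> <params>: add FIRST(<params>)\{''} = { q, z }.
  Since <params> is nullable, also add FOLLOW(<param>) = { #, i, n, q, z }.
In <params> : q <cond> <param>: add FIRST(<param>)\{''} = { i, n, q, z }.
  Since <param> is nullable, also add FOLLOW(<params>) = { #, i, n, q, z }.
Union: FOLLOW(<cond>) = { #, i, n, q, z }.

{ #, i, n, q, z }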